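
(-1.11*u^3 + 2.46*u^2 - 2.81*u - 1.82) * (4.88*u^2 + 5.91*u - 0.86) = -5.4168*u^5 + 5.4447*u^4 + 1.7804*u^3 - 27.6043*u^2 - 8.3396*u + 1.5652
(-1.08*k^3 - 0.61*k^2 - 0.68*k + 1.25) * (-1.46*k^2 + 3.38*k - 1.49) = 1.5768*k^5 - 2.7598*k^4 + 0.5402*k^3 - 3.2145*k^2 + 5.2382*k - 1.8625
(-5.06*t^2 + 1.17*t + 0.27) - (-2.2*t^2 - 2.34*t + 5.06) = -2.86*t^2 + 3.51*t - 4.79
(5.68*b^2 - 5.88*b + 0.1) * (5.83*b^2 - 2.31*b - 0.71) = 33.1144*b^4 - 47.4012*b^3 + 10.133*b^2 + 3.9438*b - 0.071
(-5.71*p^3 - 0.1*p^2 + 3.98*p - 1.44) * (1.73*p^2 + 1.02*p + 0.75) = -9.8783*p^5 - 5.9972*p^4 + 2.5009*p^3 + 1.4934*p^2 + 1.5162*p - 1.08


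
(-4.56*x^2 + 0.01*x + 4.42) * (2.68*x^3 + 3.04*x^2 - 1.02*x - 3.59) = -12.2208*x^5 - 13.8356*x^4 + 16.5272*x^3 + 29.797*x^2 - 4.5443*x - 15.8678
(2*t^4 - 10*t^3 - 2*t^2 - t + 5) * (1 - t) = -2*t^5 + 12*t^4 - 8*t^3 - t^2 - 6*t + 5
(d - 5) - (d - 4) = -1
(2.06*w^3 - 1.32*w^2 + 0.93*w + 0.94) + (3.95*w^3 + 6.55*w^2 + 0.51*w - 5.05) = 6.01*w^3 + 5.23*w^2 + 1.44*w - 4.11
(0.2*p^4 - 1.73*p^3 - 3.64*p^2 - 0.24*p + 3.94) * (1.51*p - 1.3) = 0.302*p^5 - 2.8723*p^4 - 3.2474*p^3 + 4.3696*p^2 + 6.2614*p - 5.122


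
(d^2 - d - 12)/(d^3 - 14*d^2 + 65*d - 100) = (d + 3)/(d^2 - 10*d + 25)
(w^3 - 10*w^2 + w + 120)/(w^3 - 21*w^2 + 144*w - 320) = (w + 3)/(w - 8)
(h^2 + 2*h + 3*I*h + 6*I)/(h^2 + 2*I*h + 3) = (h + 2)/(h - I)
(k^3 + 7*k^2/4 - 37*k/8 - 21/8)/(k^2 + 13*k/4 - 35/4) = (2*k^2 + 7*k + 3)/(2*(k + 5))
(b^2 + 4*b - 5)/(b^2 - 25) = (b - 1)/(b - 5)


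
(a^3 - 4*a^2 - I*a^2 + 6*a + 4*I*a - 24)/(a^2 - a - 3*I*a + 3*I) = (a^2 + 2*a*(-2 + I) - 8*I)/(a - 1)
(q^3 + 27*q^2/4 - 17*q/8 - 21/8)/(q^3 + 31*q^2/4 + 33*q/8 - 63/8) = (2*q + 1)/(2*q + 3)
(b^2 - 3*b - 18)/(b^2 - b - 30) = (b + 3)/(b + 5)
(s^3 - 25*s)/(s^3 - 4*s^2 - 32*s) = (25 - s^2)/(-s^2 + 4*s + 32)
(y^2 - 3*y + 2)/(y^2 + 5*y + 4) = (y^2 - 3*y + 2)/(y^2 + 5*y + 4)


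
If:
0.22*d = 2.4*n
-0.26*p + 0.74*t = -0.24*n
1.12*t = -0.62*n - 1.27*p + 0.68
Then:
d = 4.13889972688256 - 28.8177916504097*t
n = 0.379399141630901 - 2.64163090128755*t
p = 0.407725321888412*t + 0.350214592274678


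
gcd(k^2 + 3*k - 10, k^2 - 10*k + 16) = k - 2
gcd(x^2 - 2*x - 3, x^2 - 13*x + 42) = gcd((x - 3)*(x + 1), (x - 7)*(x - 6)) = 1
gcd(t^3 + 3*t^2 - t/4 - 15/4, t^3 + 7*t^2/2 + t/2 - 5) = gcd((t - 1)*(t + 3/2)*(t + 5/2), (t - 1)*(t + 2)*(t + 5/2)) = t^2 + 3*t/2 - 5/2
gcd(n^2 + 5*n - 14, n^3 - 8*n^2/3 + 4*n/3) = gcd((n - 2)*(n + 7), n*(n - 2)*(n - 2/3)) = n - 2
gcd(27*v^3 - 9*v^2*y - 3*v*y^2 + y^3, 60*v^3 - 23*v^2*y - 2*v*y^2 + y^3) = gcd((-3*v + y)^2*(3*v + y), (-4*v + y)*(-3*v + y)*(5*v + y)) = -3*v + y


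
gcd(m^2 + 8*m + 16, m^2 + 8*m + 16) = m^2 + 8*m + 16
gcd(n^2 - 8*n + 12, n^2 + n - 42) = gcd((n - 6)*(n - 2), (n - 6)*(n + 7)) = n - 6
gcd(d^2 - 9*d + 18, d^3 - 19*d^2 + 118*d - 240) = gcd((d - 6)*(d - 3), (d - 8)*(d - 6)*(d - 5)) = d - 6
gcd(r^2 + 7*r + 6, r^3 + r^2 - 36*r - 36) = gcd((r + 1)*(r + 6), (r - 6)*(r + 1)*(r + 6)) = r^2 + 7*r + 6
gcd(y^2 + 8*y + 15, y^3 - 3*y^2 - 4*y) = 1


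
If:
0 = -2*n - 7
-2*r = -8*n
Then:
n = -7/2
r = -14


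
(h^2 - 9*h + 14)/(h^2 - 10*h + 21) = (h - 2)/(h - 3)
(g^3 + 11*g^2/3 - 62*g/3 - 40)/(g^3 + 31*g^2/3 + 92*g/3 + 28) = (3*g^2 - 7*g - 20)/(3*g^2 + 13*g + 14)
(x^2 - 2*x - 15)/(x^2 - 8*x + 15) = (x + 3)/(x - 3)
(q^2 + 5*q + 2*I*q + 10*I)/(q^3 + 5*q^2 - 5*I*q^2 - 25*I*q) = (q + 2*I)/(q*(q - 5*I))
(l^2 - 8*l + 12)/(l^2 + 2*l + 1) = (l^2 - 8*l + 12)/(l^2 + 2*l + 1)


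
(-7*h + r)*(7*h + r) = -49*h^2 + r^2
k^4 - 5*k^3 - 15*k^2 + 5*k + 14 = (k - 7)*(k - 1)*(k + 1)*(k + 2)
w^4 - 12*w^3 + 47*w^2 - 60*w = w*(w - 5)*(w - 4)*(w - 3)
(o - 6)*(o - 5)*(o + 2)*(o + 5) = o^4 - 4*o^3 - 37*o^2 + 100*o + 300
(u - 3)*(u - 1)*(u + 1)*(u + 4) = u^4 + u^3 - 13*u^2 - u + 12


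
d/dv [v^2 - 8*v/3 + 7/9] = 2*v - 8/3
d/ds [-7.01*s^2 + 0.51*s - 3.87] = 0.51 - 14.02*s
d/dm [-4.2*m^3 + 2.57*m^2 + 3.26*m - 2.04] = -12.6*m^2 + 5.14*m + 3.26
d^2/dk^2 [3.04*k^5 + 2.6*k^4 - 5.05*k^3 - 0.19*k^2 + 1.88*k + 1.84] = 60.8*k^3 + 31.2*k^2 - 30.3*k - 0.38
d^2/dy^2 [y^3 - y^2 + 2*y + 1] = 6*y - 2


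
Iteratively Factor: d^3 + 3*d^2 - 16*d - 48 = (d - 4)*(d^2 + 7*d + 12) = (d - 4)*(d + 3)*(d + 4)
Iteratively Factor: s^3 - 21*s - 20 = (s + 1)*(s^2 - s - 20) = (s + 1)*(s + 4)*(s - 5)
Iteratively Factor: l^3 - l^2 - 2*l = (l - 2)*(l^2 + l) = (l - 2)*(l + 1)*(l)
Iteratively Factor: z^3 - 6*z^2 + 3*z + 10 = (z - 5)*(z^2 - z - 2) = (z - 5)*(z - 2)*(z + 1)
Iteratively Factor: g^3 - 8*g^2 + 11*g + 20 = (g - 4)*(g^2 - 4*g - 5) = (g - 5)*(g - 4)*(g + 1)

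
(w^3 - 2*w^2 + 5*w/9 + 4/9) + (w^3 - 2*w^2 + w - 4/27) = 2*w^3 - 4*w^2 + 14*w/9 + 8/27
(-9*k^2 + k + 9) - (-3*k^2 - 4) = -6*k^2 + k + 13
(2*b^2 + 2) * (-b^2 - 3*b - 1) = -2*b^4 - 6*b^3 - 4*b^2 - 6*b - 2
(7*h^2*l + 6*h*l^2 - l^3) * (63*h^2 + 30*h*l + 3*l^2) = 441*h^4*l + 588*h^3*l^2 + 138*h^2*l^3 - 12*h*l^4 - 3*l^5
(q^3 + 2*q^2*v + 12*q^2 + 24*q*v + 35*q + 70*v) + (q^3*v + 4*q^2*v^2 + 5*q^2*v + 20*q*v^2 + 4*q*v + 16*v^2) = q^3*v + q^3 + 4*q^2*v^2 + 7*q^2*v + 12*q^2 + 20*q*v^2 + 28*q*v + 35*q + 16*v^2 + 70*v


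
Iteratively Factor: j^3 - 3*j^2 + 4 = (j - 2)*(j^2 - j - 2) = (j - 2)^2*(j + 1)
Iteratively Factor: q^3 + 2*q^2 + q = (q)*(q^2 + 2*q + 1) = q*(q + 1)*(q + 1)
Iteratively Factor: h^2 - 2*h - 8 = (h - 4)*(h + 2)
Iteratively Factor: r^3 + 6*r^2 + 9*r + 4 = (r + 1)*(r^2 + 5*r + 4) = (r + 1)^2*(r + 4)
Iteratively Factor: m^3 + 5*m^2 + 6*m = (m + 2)*(m^2 + 3*m) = (m + 2)*(m + 3)*(m)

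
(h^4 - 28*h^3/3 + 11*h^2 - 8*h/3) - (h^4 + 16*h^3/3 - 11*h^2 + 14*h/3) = -44*h^3/3 + 22*h^2 - 22*h/3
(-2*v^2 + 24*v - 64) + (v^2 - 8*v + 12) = -v^2 + 16*v - 52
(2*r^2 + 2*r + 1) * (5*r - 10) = 10*r^3 - 10*r^2 - 15*r - 10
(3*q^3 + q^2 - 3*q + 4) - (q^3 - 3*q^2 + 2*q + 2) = 2*q^3 + 4*q^2 - 5*q + 2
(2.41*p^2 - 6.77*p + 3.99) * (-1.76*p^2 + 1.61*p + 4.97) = -4.2416*p^4 + 15.7953*p^3 - 5.9444*p^2 - 27.223*p + 19.8303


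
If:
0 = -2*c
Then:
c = 0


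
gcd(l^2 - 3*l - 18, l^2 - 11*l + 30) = l - 6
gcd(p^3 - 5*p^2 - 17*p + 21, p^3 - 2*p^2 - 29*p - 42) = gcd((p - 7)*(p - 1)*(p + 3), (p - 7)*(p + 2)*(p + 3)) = p^2 - 4*p - 21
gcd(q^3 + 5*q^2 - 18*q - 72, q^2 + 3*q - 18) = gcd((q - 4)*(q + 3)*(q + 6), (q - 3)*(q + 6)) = q + 6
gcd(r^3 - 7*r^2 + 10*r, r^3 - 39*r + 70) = r^2 - 7*r + 10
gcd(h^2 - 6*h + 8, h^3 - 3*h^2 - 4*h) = h - 4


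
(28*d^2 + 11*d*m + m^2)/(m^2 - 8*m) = (28*d^2 + 11*d*m + m^2)/(m*(m - 8))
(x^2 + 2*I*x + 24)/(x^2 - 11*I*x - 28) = (x + 6*I)/(x - 7*I)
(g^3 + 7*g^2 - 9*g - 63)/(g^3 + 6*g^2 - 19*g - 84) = (g - 3)/(g - 4)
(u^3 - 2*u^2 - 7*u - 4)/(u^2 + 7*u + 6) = (u^2 - 3*u - 4)/(u + 6)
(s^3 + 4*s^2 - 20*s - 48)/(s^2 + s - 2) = (s^2 + 2*s - 24)/(s - 1)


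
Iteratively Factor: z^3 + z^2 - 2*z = (z - 1)*(z^2 + 2*z) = (z - 1)*(z + 2)*(z)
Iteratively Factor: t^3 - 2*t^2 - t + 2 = (t - 2)*(t^2 - 1) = (t - 2)*(t + 1)*(t - 1)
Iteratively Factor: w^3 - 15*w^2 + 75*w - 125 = (w - 5)*(w^2 - 10*w + 25) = (w - 5)^2*(w - 5)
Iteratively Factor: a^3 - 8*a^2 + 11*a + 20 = (a - 4)*(a^2 - 4*a - 5) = (a - 4)*(a + 1)*(a - 5)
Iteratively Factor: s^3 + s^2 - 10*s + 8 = (s - 1)*(s^2 + 2*s - 8) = (s - 2)*(s - 1)*(s + 4)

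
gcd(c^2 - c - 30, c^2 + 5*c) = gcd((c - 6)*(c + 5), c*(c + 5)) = c + 5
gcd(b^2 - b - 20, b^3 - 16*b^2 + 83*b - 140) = b - 5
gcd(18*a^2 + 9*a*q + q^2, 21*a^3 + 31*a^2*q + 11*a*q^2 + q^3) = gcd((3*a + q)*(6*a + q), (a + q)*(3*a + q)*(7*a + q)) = 3*a + q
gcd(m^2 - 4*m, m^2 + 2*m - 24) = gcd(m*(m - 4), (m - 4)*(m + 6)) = m - 4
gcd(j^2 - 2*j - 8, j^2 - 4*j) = j - 4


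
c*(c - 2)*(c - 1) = c^3 - 3*c^2 + 2*c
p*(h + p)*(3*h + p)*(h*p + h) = 3*h^3*p^2 + 3*h^3*p + 4*h^2*p^3 + 4*h^2*p^2 + h*p^4 + h*p^3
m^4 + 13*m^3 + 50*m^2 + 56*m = m*(m + 2)*(m + 4)*(m + 7)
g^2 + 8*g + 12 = (g + 2)*(g + 6)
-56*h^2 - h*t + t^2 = (-8*h + t)*(7*h + t)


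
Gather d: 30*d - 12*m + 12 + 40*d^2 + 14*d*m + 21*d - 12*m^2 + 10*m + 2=40*d^2 + d*(14*m + 51) - 12*m^2 - 2*m + 14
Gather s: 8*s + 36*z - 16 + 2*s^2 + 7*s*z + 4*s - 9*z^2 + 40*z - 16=2*s^2 + s*(7*z + 12) - 9*z^2 + 76*z - 32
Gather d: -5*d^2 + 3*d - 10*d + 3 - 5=-5*d^2 - 7*d - 2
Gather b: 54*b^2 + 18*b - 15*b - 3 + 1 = 54*b^2 + 3*b - 2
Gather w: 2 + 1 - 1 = 2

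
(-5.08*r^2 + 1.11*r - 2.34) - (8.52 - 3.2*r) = -5.08*r^2 + 4.31*r - 10.86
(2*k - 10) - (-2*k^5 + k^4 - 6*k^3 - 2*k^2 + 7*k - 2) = 2*k^5 - k^4 + 6*k^3 + 2*k^2 - 5*k - 8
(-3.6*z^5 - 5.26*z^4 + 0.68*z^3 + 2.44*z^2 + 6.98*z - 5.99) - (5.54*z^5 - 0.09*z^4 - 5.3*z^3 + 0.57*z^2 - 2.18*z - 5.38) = -9.14*z^5 - 5.17*z^4 + 5.98*z^3 + 1.87*z^2 + 9.16*z - 0.61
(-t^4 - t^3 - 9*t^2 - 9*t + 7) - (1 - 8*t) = -t^4 - t^3 - 9*t^2 - t + 6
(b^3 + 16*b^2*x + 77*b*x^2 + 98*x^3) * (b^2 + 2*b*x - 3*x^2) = b^5 + 18*b^4*x + 106*b^3*x^2 + 204*b^2*x^3 - 35*b*x^4 - 294*x^5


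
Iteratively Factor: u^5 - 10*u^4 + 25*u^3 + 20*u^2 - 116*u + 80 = (u - 2)*(u^4 - 8*u^3 + 9*u^2 + 38*u - 40) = (u - 2)*(u - 1)*(u^3 - 7*u^2 + 2*u + 40) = (u - 2)*(u - 1)*(u + 2)*(u^2 - 9*u + 20) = (u - 5)*(u - 2)*(u - 1)*(u + 2)*(u - 4)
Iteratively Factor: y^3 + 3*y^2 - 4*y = (y + 4)*(y^2 - y) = (y - 1)*(y + 4)*(y)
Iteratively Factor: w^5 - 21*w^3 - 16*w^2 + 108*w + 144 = (w - 4)*(w^4 + 4*w^3 - 5*w^2 - 36*w - 36) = (w - 4)*(w - 3)*(w^3 + 7*w^2 + 16*w + 12) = (w - 4)*(w - 3)*(w + 3)*(w^2 + 4*w + 4) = (w - 4)*(w - 3)*(w + 2)*(w + 3)*(w + 2)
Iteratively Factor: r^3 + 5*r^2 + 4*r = (r + 1)*(r^2 + 4*r) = r*(r + 1)*(r + 4)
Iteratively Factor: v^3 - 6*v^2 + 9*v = (v)*(v^2 - 6*v + 9) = v*(v - 3)*(v - 3)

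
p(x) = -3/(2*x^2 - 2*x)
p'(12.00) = 0.00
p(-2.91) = -0.13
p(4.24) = -0.11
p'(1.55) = 4.33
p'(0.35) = -8.69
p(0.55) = 6.06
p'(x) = -3*(2 - 4*x)/(2*x^2 - 2*x)^2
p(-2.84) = -0.14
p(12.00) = -0.01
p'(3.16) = 0.17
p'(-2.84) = -0.08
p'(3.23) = 0.16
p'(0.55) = 2.45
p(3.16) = -0.22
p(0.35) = 6.59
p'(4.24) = 0.06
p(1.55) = -1.76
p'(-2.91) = -0.08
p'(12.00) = 0.00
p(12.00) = -0.01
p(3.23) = -0.21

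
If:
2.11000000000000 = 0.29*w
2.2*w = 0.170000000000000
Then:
No Solution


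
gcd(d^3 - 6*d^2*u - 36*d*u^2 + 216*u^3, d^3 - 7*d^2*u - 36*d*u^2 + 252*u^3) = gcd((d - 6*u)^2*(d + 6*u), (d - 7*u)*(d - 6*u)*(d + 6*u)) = -d^2 + 36*u^2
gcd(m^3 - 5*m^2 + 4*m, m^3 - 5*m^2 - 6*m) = m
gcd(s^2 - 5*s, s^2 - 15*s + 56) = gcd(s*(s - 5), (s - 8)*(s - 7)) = 1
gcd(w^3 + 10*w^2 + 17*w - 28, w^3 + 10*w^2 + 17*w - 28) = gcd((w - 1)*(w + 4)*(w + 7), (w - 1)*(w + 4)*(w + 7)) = w^3 + 10*w^2 + 17*w - 28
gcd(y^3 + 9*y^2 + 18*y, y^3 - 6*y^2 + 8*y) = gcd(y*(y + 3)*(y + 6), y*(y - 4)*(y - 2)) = y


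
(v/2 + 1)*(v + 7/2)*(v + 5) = v^3/2 + 21*v^2/4 + 69*v/4 + 35/2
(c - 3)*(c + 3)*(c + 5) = c^3 + 5*c^2 - 9*c - 45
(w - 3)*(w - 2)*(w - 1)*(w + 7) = w^4 + w^3 - 31*w^2 + 71*w - 42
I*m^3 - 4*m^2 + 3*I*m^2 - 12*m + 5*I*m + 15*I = (m + 3)*(m + 5*I)*(I*m + 1)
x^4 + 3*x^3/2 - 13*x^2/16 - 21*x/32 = x*(x - 3/4)*(x + 1/2)*(x + 7/4)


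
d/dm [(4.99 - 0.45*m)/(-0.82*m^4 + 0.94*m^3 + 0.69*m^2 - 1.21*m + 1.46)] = (-1.107*m^4 + 17.2132*m^3 - 13.7613*m^2 - 6.8862*m + 5.3809)/(0.6724*m^8 - 1.5416*m^7 - 0.248*m^6 + 3.2816*m^5 - 4.1931*m^4 + 1.075*m^3 + 3.4789*m^2 - 3.5332*m + 2.1316)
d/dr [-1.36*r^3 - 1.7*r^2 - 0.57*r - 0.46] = -4.08*r^2 - 3.4*r - 0.57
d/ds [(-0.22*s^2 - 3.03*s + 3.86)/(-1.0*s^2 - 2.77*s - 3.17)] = (-2.4206*s^2 + 9.1148*s + 20.2973)/(1.0*s^4 + 5.54*s^3 + 14.0129*s^2 + 17.5618*s + 10.0489)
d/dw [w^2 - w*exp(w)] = -w*exp(w) + 2*w - exp(w)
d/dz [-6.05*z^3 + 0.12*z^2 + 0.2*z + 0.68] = -18.15*z^2 + 0.24*z + 0.2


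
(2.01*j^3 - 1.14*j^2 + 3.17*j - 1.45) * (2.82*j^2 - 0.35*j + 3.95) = 5.6682*j^5 - 3.9183*j^4 + 17.2779*j^3 - 9.7015*j^2 + 13.029*j - 5.7275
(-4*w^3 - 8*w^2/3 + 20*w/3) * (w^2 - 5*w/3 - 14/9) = -4*w^5 + 4*w^4 + 52*w^3/3 - 188*w^2/27 - 280*w/27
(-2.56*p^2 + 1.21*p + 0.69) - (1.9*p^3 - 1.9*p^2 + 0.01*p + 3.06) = -1.9*p^3 - 0.66*p^2 + 1.2*p - 2.37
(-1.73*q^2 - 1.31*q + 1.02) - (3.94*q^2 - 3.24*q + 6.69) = -5.67*q^2 + 1.93*q - 5.67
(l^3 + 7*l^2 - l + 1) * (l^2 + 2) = l^5 + 7*l^4 + l^3 + 15*l^2 - 2*l + 2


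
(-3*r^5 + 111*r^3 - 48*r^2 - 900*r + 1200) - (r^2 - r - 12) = -3*r^5 + 111*r^3 - 49*r^2 - 899*r + 1212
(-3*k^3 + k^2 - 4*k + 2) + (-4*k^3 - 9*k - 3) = -7*k^3 + k^2 - 13*k - 1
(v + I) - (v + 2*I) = -I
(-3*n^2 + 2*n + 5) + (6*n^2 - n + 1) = 3*n^2 + n + 6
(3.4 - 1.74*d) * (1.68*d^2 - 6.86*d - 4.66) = -2.9232*d^3 + 17.6484*d^2 - 15.2156*d - 15.844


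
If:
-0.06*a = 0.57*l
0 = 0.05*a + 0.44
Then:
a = -8.80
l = 0.93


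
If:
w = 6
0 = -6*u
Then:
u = 0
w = 6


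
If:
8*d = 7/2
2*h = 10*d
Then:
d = 7/16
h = 35/16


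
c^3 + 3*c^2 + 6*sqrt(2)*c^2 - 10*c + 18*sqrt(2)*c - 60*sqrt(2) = (c - 2)*(c + 5)*(c + 6*sqrt(2))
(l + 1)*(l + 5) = l^2 + 6*l + 5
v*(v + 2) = v^2 + 2*v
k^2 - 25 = (k - 5)*(k + 5)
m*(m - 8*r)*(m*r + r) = m^3*r - 8*m^2*r^2 + m^2*r - 8*m*r^2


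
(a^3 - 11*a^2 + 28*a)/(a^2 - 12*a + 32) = a*(a - 7)/(a - 8)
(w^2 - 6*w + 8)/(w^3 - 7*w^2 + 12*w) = (w - 2)/(w*(w - 3))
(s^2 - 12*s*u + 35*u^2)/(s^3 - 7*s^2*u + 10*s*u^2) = (s - 7*u)/(s*(s - 2*u))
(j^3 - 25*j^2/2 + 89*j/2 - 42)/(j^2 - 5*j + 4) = (2*j^2 - 17*j + 21)/(2*(j - 1))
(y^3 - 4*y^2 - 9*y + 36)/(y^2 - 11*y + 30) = (y^3 - 4*y^2 - 9*y + 36)/(y^2 - 11*y + 30)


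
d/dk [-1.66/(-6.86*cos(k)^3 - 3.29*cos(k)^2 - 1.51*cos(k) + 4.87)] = (34.1628*cos(k)^2 + 10.9228*cos(k) + 2.5066)*sin(k)/(6.86*cos(k)^3 + 3.29*cos(k)^2 + 1.51*cos(k) - 4.87)^2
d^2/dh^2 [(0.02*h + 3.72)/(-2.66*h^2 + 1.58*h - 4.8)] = (-(0.02*h + 3.72)*(5.32*h - 1.58)*(10.64*h - 3.16) + (0.3192*h + 19.7272)*(2.66*h^2 - 1.58*h + 4.8))/(2.66*h^2 - 1.58*h + 4.8)^3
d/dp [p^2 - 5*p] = 2*p - 5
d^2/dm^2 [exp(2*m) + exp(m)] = (4*exp(m) + 1)*exp(m)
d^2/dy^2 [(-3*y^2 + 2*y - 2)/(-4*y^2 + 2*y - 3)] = 2*(-8*y^3 - 12*y^2 + 24*y - 1)/(64*y^6 - 96*y^5 + 192*y^4 - 152*y^3 + 144*y^2 - 54*y + 27)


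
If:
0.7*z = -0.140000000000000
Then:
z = -0.20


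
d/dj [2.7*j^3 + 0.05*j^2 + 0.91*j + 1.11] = 8.1*j^2 + 0.1*j + 0.91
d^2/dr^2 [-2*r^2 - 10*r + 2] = -4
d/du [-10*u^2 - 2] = -20*u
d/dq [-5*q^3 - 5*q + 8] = -15*q^2 - 5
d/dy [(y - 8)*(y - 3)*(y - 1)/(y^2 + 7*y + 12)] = (y^4 + 14*y^3 - 83*y^2 - 240*y + 588)/(y^4 + 14*y^3 + 73*y^2 + 168*y + 144)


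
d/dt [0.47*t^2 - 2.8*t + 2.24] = 0.94*t - 2.8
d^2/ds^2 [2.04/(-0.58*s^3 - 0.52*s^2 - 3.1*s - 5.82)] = ((7.0992*s + 2.1216)*(0.58*s^3 + 0.52*s^2 + 3.1*s + 5.82) - 2.04*(1.74*s^2 + 1.04*s + 3.1)*(3.48*s^2 + 2.08*s + 6.2))/(0.58*s^3 + 0.52*s^2 + 3.1*s + 5.82)^3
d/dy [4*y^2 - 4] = 8*y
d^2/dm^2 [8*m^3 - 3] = 48*m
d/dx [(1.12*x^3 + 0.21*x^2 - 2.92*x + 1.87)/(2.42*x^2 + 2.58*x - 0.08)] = (2.7104*x^4 + 5.7792*x^3 + 7.3394*x^2 - 9.0844*x - 4.591)/(5.8564*x^4 + 12.4872*x^3 + 6.2692*x^2 - 0.4128*x + 0.0064)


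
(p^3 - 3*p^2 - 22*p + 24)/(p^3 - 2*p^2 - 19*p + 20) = (p - 6)/(p - 5)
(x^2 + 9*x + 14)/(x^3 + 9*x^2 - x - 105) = (x + 2)/(x^2 + 2*x - 15)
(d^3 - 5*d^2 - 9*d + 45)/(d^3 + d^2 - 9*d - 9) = (d - 5)/(d + 1)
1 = 1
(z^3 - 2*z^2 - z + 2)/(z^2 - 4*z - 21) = (-z^3 + 2*z^2 + z - 2)/(-z^2 + 4*z + 21)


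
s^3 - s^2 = s^2*(s - 1)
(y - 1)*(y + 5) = y^2 + 4*y - 5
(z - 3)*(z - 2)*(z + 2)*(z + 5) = z^4 + 2*z^3 - 19*z^2 - 8*z + 60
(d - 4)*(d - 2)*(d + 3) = d^3 - 3*d^2 - 10*d + 24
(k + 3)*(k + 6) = k^2 + 9*k + 18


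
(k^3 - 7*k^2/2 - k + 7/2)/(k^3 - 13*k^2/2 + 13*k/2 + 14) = (k - 1)/(k - 4)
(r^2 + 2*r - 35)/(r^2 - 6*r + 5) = (r + 7)/(r - 1)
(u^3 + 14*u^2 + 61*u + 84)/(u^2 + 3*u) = u + 11 + 28/u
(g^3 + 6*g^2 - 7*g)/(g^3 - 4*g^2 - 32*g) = (-g^2 - 6*g + 7)/(-g^2 + 4*g + 32)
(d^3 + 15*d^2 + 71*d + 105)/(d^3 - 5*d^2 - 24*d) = (d^2 + 12*d + 35)/(d*(d - 8))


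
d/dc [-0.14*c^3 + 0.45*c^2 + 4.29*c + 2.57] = -0.42*c^2 + 0.9*c + 4.29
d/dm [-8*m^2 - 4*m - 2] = -16*m - 4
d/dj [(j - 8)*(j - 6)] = 2*j - 14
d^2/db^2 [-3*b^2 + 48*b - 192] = -6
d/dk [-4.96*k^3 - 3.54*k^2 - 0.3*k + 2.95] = -14.88*k^2 - 7.08*k - 0.3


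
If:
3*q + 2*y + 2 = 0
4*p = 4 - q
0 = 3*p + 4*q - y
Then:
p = 23/19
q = -16/19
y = 5/19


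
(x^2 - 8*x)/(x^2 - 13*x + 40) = x/(x - 5)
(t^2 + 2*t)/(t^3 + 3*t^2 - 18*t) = (t + 2)/(t^2 + 3*t - 18)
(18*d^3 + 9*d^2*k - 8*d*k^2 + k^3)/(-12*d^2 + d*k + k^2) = (-6*d^2 - 5*d*k + k^2)/(4*d + k)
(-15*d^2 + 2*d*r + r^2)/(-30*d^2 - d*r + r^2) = (-3*d + r)/(-6*d + r)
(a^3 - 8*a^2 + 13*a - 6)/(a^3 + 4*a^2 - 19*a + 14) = (a^2 - 7*a + 6)/(a^2 + 5*a - 14)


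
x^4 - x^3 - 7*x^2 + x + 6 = (x - 3)*(x - 1)*(x + 1)*(x + 2)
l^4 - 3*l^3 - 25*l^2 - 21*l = l*(l - 7)*(l + 1)*(l + 3)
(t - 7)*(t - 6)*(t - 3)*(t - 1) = t^4 - 17*t^3 + 97*t^2 - 207*t + 126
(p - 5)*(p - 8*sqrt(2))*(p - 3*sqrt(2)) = p^3 - 11*sqrt(2)*p^2 - 5*p^2 + 48*p + 55*sqrt(2)*p - 240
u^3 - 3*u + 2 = (u - 1)^2*(u + 2)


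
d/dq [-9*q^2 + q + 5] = 1 - 18*q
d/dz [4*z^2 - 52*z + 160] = 8*z - 52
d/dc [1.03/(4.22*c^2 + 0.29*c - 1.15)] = (-8.6932*c - 0.2987)/(4.22*c^2 + 0.29*c - 1.15)^2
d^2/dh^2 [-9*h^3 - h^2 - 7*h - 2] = -54*h - 2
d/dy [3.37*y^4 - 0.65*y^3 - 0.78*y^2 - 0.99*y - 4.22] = 13.48*y^3 - 1.95*y^2 - 1.56*y - 0.99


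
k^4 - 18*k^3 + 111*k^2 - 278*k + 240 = (k - 8)*(k - 5)*(k - 3)*(k - 2)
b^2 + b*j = b*(b + j)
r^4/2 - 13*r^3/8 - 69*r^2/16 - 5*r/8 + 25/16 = (r/2 + 1/2)*(r - 5)*(r - 1/2)*(r + 5/4)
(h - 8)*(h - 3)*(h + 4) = h^3 - 7*h^2 - 20*h + 96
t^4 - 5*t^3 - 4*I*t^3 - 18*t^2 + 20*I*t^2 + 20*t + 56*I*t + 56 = (t - 7)*(t + 2)*(t - 2*I)^2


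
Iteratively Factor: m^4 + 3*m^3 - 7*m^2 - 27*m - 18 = (m - 3)*(m^3 + 6*m^2 + 11*m + 6) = (m - 3)*(m + 2)*(m^2 + 4*m + 3) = (m - 3)*(m + 1)*(m + 2)*(m + 3)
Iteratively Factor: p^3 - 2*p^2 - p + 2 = (p - 2)*(p^2 - 1) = (p - 2)*(p - 1)*(p + 1)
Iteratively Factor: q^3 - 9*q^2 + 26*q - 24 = (q - 2)*(q^2 - 7*q + 12) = (q - 4)*(q - 2)*(q - 3)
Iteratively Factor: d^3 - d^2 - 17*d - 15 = (d - 5)*(d^2 + 4*d + 3) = (d - 5)*(d + 1)*(d + 3)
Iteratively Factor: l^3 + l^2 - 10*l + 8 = (l + 4)*(l^2 - 3*l + 2) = (l - 2)*(l + 4)*(l - 1)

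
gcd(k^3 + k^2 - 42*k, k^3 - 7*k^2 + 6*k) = k^2 - 6*k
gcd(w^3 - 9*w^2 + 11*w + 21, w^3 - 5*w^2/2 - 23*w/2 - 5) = 1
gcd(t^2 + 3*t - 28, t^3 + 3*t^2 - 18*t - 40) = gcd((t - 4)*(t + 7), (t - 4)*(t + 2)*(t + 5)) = t - 4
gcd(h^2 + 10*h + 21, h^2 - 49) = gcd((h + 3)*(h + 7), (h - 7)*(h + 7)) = h + 7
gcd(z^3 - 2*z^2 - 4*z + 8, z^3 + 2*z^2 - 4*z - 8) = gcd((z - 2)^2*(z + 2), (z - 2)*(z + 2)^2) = z^2 - 4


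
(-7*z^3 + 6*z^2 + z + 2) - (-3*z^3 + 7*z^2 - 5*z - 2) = -4*z^3 - z^2 + 6*z + 4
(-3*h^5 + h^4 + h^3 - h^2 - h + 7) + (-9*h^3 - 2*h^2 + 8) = -3*h^5 + h^4 - 8*h^3 - 3*h^2 - h + 15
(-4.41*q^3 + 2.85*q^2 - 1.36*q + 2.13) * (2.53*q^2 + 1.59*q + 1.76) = -11.1573*q^5 + 0.198599999999999*q^4 - 6.6709*q^3 + 8.2425*q^2 + 0.9931*q + 3.7488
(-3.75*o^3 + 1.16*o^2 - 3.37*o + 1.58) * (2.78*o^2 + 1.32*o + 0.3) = -10.425*o^5 - 1.7252*o^4 - 8.9624*o^3 + 0.292*o^2 + 1.0746*o + 0.474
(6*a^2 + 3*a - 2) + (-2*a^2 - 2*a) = 4*a^2 + a - 2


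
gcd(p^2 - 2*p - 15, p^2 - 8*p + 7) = 1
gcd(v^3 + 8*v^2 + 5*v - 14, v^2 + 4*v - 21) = v + 7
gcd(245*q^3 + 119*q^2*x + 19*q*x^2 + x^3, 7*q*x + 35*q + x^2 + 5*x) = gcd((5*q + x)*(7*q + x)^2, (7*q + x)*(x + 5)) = 7*q + x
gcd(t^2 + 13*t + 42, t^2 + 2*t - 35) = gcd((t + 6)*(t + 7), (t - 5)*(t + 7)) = t + 7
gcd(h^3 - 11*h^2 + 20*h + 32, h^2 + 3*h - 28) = h - 4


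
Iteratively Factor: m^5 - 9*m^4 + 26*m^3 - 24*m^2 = (m - 4)*(m^4 - 5*m^3 + 6*m^2) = m*(m - 4)*(m^3 - 5*m^2 + 6*m) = m*(m - 4)*(m - 2)*(m^2 - 3*m) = m*(m - 4)*(m - 3)*(m - 2)*(m)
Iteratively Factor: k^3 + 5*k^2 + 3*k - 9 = (k + 3)*(k^2 + 2*k - 3) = (k - 1)*(k + 3)*(k + 3)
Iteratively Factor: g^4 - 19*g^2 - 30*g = (g)*(g^3 - 19*g - 30) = g*(g - 5)*(g^2 + 5*g + 6) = g*(g - 5)*(g + 3)*(g + 2)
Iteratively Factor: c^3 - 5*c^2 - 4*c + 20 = (c - 2)*(c^2 - 3*c - 10) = (c - 2)*(c + 2)*(c - 5)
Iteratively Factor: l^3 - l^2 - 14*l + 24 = (l - 3)*(l^2 + 2*l - 8) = (l - 3)*(l - 2)*(l + 4)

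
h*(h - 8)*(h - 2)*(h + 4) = h^4 - 6*h^3 - 24*h^2 + 64*h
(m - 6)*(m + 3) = m^2 - 3*m - 18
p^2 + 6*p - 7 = (p - 1)*(p + 7)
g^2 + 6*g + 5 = (g + 1)*(g + 5)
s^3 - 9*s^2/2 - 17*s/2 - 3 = (s - 6)*(s + 1/2)*(s + 1)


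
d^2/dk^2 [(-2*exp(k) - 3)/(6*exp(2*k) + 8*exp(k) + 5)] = (-72*exp(4*k) - 336*exp(3*k) - 72*exp(2*k) + 248*exp(k) + 70)*exp(k)/(216*exp(6*k) + 864*exp(5*k) + 1692*exp(4*k) + 1952*exp(3*k) + 1410*exp(2*k) + 600*exp(k) + 125)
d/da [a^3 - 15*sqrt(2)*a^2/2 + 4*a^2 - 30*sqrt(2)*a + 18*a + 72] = 3*a^2 - 15*sqrt(2)*a + 8*a - 30*sqrt(2) + 18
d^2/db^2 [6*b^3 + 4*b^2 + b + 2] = 36*b + 8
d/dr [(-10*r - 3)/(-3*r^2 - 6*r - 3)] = 2*(2 - 5*r)/(3*(r^3 + 3*r^2 + 3*r + 1))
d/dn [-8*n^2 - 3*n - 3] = -16*n - 3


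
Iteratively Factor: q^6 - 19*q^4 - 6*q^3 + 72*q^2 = (q)*(q^5 - 19*q^3 - 6*q^2 + 72*q) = q*(q - 2)*(q^4 + 2*q^3 - 15*q^2 - 36*q) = q^2*(q - 2)*(q^3 + 2*q^2 - 15*q - 36) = q^2*(q - 2)*(q + 3)*(q^2 - q - 12) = q^2*(q - 4)*(q - 2)*(q + 3)*(q + 3)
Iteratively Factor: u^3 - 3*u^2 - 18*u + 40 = (u - 2)*(u^2 - u - 20) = (u - 5)*(u - 2)*(u + 4)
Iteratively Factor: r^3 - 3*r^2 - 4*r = (r - 4)*(r^2 + r) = (r - 4)*(r + 1)*(r)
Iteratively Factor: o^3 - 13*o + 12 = (o - 3)*(o^2 + 3*o - 4) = (o - 3)*(o - 1)*(o + 4)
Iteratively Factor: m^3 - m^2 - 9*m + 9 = (m - 3)*(m^2 + 2*m - 3) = (m - 3)*(m - 1)*(m + 3)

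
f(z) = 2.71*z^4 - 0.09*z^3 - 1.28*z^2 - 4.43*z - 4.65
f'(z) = 10.84*z^3 - 0.27*z^2 - 2.56*z - 4.43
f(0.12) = -5.20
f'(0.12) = -4.72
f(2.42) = 68.80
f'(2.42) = 141.42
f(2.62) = 101.03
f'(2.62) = 181.96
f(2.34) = 58.07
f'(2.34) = 126.99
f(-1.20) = 4.60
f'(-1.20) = -20.48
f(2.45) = 73.13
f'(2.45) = 147.09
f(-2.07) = 49.59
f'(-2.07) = -96.44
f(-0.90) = 0.14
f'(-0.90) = -10.25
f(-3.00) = 219.06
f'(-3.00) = -291.86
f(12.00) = 55796.91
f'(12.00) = 18657.49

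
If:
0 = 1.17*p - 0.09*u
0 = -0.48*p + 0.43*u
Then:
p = 0.00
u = 0.00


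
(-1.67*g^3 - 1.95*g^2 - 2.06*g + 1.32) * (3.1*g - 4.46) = -5.177*g^4 + 1.4032*g^3 + 2.311*g^2 + 13.2796*g - 5.8872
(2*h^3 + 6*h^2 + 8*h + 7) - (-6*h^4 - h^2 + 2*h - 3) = 6*h^4 + 2*h^3 + 7*h^2 + 6*h + 10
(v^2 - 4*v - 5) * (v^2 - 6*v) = v^4 - 10*v^3 + 19*v^2 + 30*v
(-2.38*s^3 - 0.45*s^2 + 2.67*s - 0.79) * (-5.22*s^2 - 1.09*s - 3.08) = 12.4236*s^5 + 4.9432*s^4 - 6.1165*s^3 + 2.5995*s^2 - 7.3625*s + 2.4332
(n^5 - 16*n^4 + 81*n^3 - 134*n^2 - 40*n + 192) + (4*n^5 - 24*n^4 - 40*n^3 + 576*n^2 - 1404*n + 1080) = 5*n^5 - 40*n^4 + 41*n^3 + 442*n^2 - 1444*n + 1272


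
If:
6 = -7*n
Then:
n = -6/7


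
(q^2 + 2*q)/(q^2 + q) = (q + 2)/(q + 1)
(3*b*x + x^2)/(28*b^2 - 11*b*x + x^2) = x*(3*b + x)/(28*b^2 - 11*b*x + x^2)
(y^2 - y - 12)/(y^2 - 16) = (y + 3)/(y + 4)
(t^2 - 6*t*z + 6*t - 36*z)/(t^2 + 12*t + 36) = (t - 6*z)/(t + 6)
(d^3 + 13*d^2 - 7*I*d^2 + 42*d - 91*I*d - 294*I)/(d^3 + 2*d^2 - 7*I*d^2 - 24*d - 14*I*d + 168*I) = (d + 7)/(d - 4)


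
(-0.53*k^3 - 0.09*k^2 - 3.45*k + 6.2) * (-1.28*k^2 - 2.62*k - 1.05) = 0.6784*k^5 + 1.5038*k^4 + 5.2083*k^3 + 1.1975*k^2 - 12.6215*k - 6.51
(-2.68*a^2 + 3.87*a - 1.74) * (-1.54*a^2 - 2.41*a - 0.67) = 4.1272*a^4 + 0.499000000000001*a^3 - 4.8515*a^2 + 1.6005*a + 1.1658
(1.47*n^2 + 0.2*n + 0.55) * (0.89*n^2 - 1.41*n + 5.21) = 1.3083*n^4 - 1.8947*n^3 + 7.8662*n^2 + 0.2665*n + 2.8655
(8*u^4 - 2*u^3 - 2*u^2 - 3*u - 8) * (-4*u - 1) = -32*u^5 + 10*u^3 + 14*u^2 + 35*u + 8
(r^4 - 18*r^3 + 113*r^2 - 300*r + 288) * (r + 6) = r^5 - 12*r^4 + 5*r^3 + 378*r^2 - 1512*r + 1728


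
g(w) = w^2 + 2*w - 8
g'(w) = 2*w + 2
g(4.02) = 16.20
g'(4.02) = 10.04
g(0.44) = -6.93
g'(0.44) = 2.88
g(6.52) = 47.55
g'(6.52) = 15.04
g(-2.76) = -5.90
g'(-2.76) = -3.52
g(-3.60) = -2.24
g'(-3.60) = -5.20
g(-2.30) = -7.31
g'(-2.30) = -2.60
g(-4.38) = 2.42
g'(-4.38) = -6.76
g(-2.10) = -7.79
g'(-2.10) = -2.20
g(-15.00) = 187.00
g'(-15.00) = -28.00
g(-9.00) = 55.00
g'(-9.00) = -16.00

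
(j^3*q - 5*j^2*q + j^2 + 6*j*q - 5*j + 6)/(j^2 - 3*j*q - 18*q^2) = (-j^3*q + 5*j^2*q - j^2 - 6*j*q + 5*j - 6)/(-j^2 + 3*j*q + 18*q^2)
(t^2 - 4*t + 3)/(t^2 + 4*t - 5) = (t - 3)/(t + 5)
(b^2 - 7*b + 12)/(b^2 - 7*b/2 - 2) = 2*(b - 3)/(2*b + 1)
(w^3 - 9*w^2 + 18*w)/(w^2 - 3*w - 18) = w*(w - 3)/(w + 3)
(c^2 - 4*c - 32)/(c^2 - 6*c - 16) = (c + 4)/(c + 2)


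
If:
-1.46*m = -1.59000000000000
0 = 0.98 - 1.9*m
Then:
No Solution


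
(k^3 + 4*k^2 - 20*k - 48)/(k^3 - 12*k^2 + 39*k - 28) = (k^2 + 8*k + 12)/(k^2 - 8*k + 7)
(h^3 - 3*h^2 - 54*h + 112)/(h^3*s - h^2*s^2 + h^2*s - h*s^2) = (h^3 - 3*h^2 - 54*h + 112)/(h*s*(h^2 - h*s + h - s))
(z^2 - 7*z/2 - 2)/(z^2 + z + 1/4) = 2*(z - 4)/(2*z + 1)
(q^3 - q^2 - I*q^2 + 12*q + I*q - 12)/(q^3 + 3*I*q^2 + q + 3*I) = (q^2 - q*(1 + 4*I) + 4*I)/(q^2 + 1)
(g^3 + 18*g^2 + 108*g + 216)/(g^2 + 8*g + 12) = (g^2 + 12*g + 36)/(g + 2)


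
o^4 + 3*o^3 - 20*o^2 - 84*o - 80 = (o - 5)*(o + 2)^2*(o + 4)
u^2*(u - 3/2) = u^3 - 3*u^2/2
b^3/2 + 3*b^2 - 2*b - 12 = (b/2 + 1)*(b - 2)*(b + 6)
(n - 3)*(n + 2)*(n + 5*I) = n^3 - n^2 + 5*I*n^2 - 6*n - 5*I*n - 30*I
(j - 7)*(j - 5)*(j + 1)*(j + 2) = j^4 - 9*j^3 + j^2 + 81*j + 70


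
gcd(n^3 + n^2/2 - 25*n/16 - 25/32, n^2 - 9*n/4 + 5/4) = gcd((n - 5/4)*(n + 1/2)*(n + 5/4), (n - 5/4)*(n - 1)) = n - 5/4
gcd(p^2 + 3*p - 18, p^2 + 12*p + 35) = 1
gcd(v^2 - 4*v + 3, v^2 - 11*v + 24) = v - 3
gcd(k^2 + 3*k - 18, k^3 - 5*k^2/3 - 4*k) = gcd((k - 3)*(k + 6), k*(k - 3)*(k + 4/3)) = k - 3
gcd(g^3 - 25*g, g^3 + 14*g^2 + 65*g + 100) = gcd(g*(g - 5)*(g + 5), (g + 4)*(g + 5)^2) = g + 5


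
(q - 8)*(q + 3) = q^2 - 5*q - 24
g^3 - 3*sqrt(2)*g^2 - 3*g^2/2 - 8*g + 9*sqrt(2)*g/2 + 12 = (g - 3/2)*(g - 4*sqrt(2))*(g + sqrt(2))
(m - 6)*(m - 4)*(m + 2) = m^3 - 8*m^2 + 4*m + 48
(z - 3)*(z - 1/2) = z^2 - 7*z/2 + 3/2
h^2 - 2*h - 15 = (h - 5)*(h + 3)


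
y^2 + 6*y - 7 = (y - 1)*(y + 7)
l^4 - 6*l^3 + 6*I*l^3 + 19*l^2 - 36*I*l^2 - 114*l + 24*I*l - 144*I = (l - 6)*(l - 3*I)*(l + I)*(l + 8*I)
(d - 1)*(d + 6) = d^2 + 5*d - 6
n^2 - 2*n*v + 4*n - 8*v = (n + 4)*(n - 2*v)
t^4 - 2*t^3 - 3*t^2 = t^2*(t - 3)*(t + 1)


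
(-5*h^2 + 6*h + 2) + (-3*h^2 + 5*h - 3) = -8*h^2 + 11*h - 1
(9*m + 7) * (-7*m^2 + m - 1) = -63*m^3 - 40*m^2 - 2*m - 7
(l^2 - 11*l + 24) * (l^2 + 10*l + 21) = l^4 - l^3 - 65*l^2 + 9*l + 504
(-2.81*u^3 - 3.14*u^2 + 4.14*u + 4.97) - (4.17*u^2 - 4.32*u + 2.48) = -2.81*u^3 - 7.31*u^2 + 8.46*u + 2.49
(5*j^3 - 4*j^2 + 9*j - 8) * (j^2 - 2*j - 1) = 5*j^5 - 14*j^4 + 12*j^3 - 22*j^2 + 7*j + 8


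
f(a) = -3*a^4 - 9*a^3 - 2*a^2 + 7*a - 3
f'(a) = -12*a^3 - 27*a^2 - 4*a + 7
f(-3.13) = -56.46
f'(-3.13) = 122.98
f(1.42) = -35.06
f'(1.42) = -87.48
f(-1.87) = -0.92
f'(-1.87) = -1.47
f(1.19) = -18.68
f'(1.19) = -56.22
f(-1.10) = -5.53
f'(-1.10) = -5.30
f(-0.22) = -4.55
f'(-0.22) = 6.70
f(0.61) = -1.93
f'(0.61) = -8.21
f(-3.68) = -157.51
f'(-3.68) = 254.11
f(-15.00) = -122058.00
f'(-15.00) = 34492.00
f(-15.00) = -122058.00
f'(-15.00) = 34492.00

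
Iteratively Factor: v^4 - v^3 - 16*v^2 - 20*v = (v + 2)*(v^3 - 3*v^2 - 10*v) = (v - 5)*(v + 2)*(v^2 + 2*v) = v*(v - 5)*(v + 2)*(v + 2)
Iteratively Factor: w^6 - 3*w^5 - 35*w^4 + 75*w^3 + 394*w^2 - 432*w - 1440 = (w - 4)*(w^5 + w^4 - 31*w^3 - 49*w^2 + 198*w + 360) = (w - 4)*(w + 4)*(w^4 - 3*w^3 - 19*w^2 + 27*w + 90) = (w - 5)*(w - 4)*(w + 4)*(w^3 + 2*w^2 - 9*w - 18) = (w - 5)*(w - 4)*(w + 3)*(w + 4)*(w^2 - w - 6) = (w - 5)*(w - 4)*(w + 2)*(w + 3)*(w + 4)*(w - 3)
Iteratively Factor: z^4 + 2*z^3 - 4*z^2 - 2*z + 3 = (z - 1)*(z^3 + 3*z^2 - z - 3) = (z - 1)*(z + 3)*(z^2 - 1) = (z - 1)*(z + 1)*(z + 3)*(z - 1)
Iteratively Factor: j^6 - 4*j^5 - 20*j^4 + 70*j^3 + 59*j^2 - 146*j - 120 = (j - 2)*(j^5 - 2*j^4 - 24*j^3 + 22*j^2 + 103*j + 60) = (j - 5)*(j - 2)*(j^4 + 3*j^3 - 9*j^2 - 23*j - 12) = (j - 5)*(j - 3)*(j - 2)*(j^3 + 6*j^2 + 9*j + 4) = (j - 5)*(j - 3)*(j - 2)*(j + 1)*(j^2 + 5*j + 4) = (j - 5)*(j - 3)*(j - 2)*(j + 1)^2*(j + 4)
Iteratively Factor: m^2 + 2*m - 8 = (m + 4)*(m - 2)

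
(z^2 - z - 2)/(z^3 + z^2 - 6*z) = (z + 1)/(z*(z + 3))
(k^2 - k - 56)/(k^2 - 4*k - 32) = (k + 7)/(k + 4)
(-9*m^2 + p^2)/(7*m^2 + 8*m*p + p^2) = (-9*m^2 + p^2)/(7*m^2 + 8*m*p + p^2)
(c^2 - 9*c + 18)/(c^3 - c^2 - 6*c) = (c - 6)/(c*(c + 2))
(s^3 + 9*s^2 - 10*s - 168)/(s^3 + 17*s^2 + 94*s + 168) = (s - 4)/(s + 4)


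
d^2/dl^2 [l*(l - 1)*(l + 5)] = 6*l + 8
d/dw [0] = 0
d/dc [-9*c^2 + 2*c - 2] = 2 - 18*c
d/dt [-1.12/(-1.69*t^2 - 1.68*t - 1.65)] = (-3.7856*t - 1.8816)/(1.69*t^2 + 1.68*t + 1.65)^2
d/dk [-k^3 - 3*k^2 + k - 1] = -3*k^2 - 6*k + 1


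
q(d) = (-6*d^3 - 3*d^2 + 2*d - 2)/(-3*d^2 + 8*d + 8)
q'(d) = (6*d - 8)*(-6*d^3 - 3*d^2 + 2*d - 2)/(-3*d^2 + 8*d + 8)^2 + (-18*d^2 - 6*d + 2)/(-3*d^2 + 8*d + 8) = 2*(9*d^4 - 48*d^3 - 81*d^2 - 30*d + 16)/(9*d^4 - 48*d^3 + 16*d^2 + 128*d + 64)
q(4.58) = 34.57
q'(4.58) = -14.78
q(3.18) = -70.56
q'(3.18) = -316.12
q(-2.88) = -2.77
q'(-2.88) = 1.50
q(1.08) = -0.83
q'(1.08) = -1.84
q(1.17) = -1.01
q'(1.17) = -2.16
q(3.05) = -43.19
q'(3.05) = -139.93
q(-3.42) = -3.60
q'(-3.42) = 1.57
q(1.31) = -1.35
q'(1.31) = -2.74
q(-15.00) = -24.83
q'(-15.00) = 1.94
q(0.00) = -0.25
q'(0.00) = 0.50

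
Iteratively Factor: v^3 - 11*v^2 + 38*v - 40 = (v - 4)*(v^2 - 7*v + 10) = (v - 4)*(v - 2)*(v - 5)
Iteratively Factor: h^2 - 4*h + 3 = (h - 3)*(h - 1)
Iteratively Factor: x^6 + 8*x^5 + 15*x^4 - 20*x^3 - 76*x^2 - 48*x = (x + 2)*(x^5 + 6*x^4 + 3*x^3 - 26*x^2 - 24*x) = (x + 1)*(x + 2)*(x^4 + 5*x^3 - 2*x^2 - 24*x) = (x - 2)*(x + 1)*(x + 2)*(x^3 + 7*x^2 + 12*x) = x*(x - 2)*(x + 1)*(x + 2)*(x^2 + 7*x + 12) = x*(x - 2)*(x + 1)*(x + 2)*(x + 4)*(x + 3)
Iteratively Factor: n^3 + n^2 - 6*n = (n)*(n^2 + n - 6) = n*(n + 3)*(n - 2)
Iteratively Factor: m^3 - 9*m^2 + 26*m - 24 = (m - 2)*(m^2 - 7*m + 12) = (m - 3)*(m - 2)*(m - 4)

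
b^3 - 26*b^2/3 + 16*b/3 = b*(b - 8)*(b - 2/3)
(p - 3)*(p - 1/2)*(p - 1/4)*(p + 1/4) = p^4 - 7*p^3/2 + 23*p^2/16 + 7*p/32 - 3/32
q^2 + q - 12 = (q - 3)*(q + 4)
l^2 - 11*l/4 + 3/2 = (l - 2)*(l - 3/4)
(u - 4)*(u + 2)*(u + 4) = u^3 + 2*u^2 - 16*u - 32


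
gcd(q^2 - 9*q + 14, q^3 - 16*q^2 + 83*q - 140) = q - 7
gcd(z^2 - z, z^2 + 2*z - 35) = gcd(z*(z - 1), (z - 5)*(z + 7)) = 1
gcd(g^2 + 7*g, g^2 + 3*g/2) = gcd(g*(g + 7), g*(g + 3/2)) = g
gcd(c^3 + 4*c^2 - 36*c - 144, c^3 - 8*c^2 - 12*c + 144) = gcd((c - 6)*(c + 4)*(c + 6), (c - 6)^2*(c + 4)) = c^2 - 2*c - 24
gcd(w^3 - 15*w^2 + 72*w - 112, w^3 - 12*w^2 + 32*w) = w - 4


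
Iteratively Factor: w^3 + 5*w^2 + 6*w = (w)*(w^2 + 5*w + 6) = w*(w + 2)*(w + 3)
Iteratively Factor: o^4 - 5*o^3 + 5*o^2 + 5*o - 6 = (o - 1)*(o^3 - 4*o^2 + o + 6) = (o - 1)*(o + 1)*(o^2 - 5*o + 6) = (o - 2)*(o - 1)*(o + 1)*(o - 3)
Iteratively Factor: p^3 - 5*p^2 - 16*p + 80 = (p + 4)*(p^2 - 9*p + 20) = (p - 5)*(p + 4)*(p - 4)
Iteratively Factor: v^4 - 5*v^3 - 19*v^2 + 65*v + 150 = (v + 2)*(v^3 - 7*v^2 - 5*v + 75) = (v + 2)*(v + 3)*(v^2 - 10*v + 25) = (v - 5)*(v + 2)*(v + 3)*(v - 5)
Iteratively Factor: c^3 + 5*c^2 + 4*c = (c + 4)*(c^2 + c) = (c + 1)*(c + 4)*(c)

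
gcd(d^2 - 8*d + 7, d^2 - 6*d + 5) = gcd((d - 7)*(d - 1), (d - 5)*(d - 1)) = d - 1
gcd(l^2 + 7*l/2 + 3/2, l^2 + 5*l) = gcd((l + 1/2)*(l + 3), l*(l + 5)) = 1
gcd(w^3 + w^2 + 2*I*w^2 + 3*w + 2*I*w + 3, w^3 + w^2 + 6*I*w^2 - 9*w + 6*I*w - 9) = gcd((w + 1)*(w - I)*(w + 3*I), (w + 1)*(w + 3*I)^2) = w^2 + w*(1 + 3*I) + 3*I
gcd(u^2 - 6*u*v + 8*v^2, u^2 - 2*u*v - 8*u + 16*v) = u - 2*v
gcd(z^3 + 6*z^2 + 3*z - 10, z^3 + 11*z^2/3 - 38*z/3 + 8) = z - 1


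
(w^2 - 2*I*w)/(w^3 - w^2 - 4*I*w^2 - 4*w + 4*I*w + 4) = w/(w^2 - w*(1 + 2*I) + 2*I)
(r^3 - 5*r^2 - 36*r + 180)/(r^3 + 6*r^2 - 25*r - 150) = (r - 6)/(r + 5)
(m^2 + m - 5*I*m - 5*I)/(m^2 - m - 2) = (m - 5*I)/(m - 2)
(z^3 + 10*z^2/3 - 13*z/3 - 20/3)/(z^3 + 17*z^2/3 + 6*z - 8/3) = (3*z^2 - 2*z - 5)/(3*z^2 + 5*z - 2)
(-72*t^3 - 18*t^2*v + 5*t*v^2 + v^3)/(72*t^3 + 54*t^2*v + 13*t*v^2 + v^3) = (-4*t + v)/(4*t + v)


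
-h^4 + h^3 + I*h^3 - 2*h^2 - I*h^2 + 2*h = h*(h - 2*I)*(-I*h + 1)*(-I*h + I)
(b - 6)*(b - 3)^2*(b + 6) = b^4 - 6*b^3 - 27*b^2 + 216*b - 324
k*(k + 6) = k^2 + 6*k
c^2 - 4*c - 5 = (c - 5)*(c + 1)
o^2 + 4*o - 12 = (o - 2)*(o + 6)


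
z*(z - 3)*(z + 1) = z^3 - 2*z^2 - 3*z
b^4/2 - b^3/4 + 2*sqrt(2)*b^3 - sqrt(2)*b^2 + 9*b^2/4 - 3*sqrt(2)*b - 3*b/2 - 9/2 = (b - 3/2)*(b + 3*sqrt(2))*(sqrt(2)*b/2 + 1)*(sqrt(2)*b/2 + sqrt(2)/2)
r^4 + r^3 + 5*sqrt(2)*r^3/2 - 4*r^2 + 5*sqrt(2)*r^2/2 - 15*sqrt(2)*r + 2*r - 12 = (r - 2)*(r + 3)*(r + sqrt(2)/2)*(r + 2*sqrt(2))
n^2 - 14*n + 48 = (n - 8)*(n - 6)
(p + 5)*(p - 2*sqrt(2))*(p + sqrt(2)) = p^3 - sqrt(2)*p^2 + 5*p^2 - 5*sqrt(2)*p - 4*p - 20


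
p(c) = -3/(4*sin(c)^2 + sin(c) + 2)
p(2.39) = -0.66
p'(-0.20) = -0.45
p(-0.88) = -0.83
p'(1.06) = 0.33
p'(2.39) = -0.68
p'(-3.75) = -0.91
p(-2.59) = -1.17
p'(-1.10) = -0.45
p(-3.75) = -0.77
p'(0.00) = 0.75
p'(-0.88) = -0.76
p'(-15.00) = 1.04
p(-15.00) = -0.99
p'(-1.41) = -0.14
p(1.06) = -0.51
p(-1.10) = -0.70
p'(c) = -3*(-8*sin(c)*cos(c) - cos(c))/(4*sin(c)^2 + sin(c) + 2)^2 = 3*(8*sin(c) + 1)*cos(c)/(4*sin(c)^2 + sin(c) + 2)^2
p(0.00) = -1.50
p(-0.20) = -1.53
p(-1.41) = -0.61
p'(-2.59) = 1.23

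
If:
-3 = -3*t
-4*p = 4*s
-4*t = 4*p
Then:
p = -1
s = 1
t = 1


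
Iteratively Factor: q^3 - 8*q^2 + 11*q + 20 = (q - 5)*(q^2 - 3*q - 4) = (q - 5)*(q - 4)*(q + 1)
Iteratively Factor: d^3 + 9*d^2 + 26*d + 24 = (d + 4)*(d^2 + 5*d + 6) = (d + 2)*(d + 4)*(d + 3)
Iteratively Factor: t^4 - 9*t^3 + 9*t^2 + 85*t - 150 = (t + 3)*(t^3 - 12*t^2 + 45*t - 50) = (t - 5)*(t + 3)*(t^2 - 7*t + 10) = (t - 5)*(t - 2)*(t + 3)*(t - 5)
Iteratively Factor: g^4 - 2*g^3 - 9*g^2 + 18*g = (g + 3)*(g^3 - 5*g^2 + 6*g) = (g - 2)*(g + 3)*(g^2 - 3*g) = g*(g - 2)*(g + 3)*(g - 3)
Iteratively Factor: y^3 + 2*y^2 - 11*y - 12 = (y + 4)*(y^2 - 2*y - 3) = (y + 1)*(y + 4)*(y - 3)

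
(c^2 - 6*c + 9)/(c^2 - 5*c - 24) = (-c^2 + 6*c - 9)/(-c^2 + 5*c + 24)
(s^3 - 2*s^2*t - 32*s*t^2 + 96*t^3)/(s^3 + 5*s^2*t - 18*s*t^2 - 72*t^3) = (s - 4*t)/(s + 3*t)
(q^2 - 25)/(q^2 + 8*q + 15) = (q - 5)/(q + 3)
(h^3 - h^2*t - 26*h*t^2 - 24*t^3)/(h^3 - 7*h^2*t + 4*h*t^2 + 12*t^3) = (-h - 4*t)/(-h + 2*t)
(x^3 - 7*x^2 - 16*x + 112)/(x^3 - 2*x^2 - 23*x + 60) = (x^2 - 3*x - 28)/(x^2 + 2*x - 15)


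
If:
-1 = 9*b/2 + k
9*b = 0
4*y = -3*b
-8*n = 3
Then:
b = 0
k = -1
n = -3/8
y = 0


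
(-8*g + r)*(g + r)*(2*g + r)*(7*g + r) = -112*g^4 - 170*g^3*r - 57*g^2*r^2 + 2*g*r^3 + r^4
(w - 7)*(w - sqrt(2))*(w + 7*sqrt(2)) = w^3 - 7*w^2 + 6*sqrt(2)*w^2 - 42*sqrt(2)*w - 14*w + 98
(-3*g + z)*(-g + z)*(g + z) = 3*g^3 - g^2*z - 3*g*z^2 + z^3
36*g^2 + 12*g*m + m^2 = (6*g + m)^2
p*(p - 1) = p^2 - p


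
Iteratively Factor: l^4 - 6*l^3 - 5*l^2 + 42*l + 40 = (l - 5)*(l^3 - l^2 - 10*l - 8) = (l - 5)*(l - 4)*(l^2 + 3*l + 2) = (l - 5)*(l - 4)*(l + 2)*(l + 1)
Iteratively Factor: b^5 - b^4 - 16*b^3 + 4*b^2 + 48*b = (b + 3)*(b^4 - 4*b^3 - 4*b^2 + 16*b) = b*(b + 3)*(b^3 - 4*b^2 - 4*b + 16) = b*(b - 2)*(b + 3)*(b^2 - 2*b - 8) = b*(b - 4)*(b - 2)*(b + 3)*(b + 2)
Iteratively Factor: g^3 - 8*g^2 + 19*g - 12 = (g - 3)*(g^2 - 5*g + 4) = (g - 3)*(g - 1)*(g - 4)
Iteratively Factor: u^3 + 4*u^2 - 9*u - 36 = (u - 3)*(u^2 + 7*u + 12) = (u - 3)*(u + 4)*(u + 3)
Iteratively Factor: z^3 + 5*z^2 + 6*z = (z)*(z^2 + 5*z + 6) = z*(z + 3)*(z + 2)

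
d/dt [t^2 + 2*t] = 2*t + 2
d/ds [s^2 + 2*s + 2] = 2*s + 2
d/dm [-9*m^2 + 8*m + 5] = 8 - 18*m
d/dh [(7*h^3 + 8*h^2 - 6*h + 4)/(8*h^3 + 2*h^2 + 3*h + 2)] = 2*(-25*h^4 + 69*h^3 - 9*h^2 + 8*h - 12)/(64*h^6 + 32*h^5 + 52*h^4 + 44*h^3 + 17*h^2 + 12*h + 4)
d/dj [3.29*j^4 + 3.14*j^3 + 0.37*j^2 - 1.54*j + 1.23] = 13.16*j^3 + 9.42*j^2 + 0.74*j - 1.54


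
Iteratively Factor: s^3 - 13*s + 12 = (s + 4)*(s^2 - 4*s + 3) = (s - 1)*(s + 4)*(s - 3)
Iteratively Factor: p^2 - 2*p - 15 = (p + 3)*(p - 5)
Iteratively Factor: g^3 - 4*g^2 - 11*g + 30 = (g + 3)*(g^2 - 7*g + 10) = (g - 5)*(g + 3)*(g - 2)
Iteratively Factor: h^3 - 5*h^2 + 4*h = (h - 1)*(h^2 - 4*h) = h*(h - 1)*(h - 4)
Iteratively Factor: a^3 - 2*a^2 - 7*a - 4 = (a + 1)*(a^2 - 3*a - 4) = (a - 4)*(a + 1)*(a + 1)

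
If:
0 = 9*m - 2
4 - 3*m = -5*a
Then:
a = -2/3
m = 2/9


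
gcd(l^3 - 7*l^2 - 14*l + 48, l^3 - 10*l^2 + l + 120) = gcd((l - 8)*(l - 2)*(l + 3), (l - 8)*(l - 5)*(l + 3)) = l^2 - 5*l - 24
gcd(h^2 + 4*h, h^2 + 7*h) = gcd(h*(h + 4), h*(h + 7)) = h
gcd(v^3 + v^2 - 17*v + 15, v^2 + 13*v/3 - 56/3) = 1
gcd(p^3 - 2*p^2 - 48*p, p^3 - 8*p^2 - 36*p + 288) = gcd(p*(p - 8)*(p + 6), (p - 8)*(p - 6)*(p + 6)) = p^2 - 2*p - 48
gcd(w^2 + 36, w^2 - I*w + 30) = w - 6*I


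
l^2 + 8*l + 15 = (l + 3)*(l + 5)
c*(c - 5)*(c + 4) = c^3 - c^2 - 20*c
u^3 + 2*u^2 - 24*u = u*(u - 4)*(u + 6)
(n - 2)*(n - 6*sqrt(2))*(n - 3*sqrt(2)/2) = n^3 - 15*sqrt(2)*n^2/2 - 2*n^2 + 18*n + 15*sqrt(2)*n - 36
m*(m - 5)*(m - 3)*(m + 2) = m^4 - 6*m^3 - m^2 + 30*m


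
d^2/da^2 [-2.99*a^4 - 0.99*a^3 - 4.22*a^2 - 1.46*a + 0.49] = -35.88*a^2 - 5.94*a - 8.44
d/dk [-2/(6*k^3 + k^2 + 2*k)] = 4*(9*k^2 + k + 1)/(k^2*(6*k^2 + k + 2)^2)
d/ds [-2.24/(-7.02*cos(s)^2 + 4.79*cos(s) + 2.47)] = (31.4496*cos(s) - 10.7296)*sin(s)/(-7.02*cos(s)^2 + 4.79*cos(s) + 2.47)^2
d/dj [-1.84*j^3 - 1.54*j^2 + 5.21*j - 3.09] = -5.52*j^2 - 3.08*j + 5.21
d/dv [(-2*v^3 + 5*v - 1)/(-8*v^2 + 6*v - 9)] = (16*v^4 - 24*v^3 + 94*v^2 - 16*v - 39)/(64*v^4 - 96*v^3 + 180*v^2 - 108*v + 81)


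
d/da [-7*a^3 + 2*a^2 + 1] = a*(4 - 21*a)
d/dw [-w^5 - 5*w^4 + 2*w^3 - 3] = w^2*(-5*w^2 - 20*w + 6)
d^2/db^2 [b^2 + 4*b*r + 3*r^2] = 2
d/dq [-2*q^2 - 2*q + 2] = -4*q - 2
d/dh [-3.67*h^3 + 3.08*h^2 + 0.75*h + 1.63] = -11.01*h^2 + 6.16*h + 0.75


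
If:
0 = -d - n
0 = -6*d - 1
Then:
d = -1/6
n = 1/6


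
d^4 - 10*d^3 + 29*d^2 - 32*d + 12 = (d - 6)*(d - 2)*(d - 1)^2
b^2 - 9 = (b - 3)*(b + 3)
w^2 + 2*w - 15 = (w - 3)*(w + 5)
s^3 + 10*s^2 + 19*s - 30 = (s - 1)*(s + 5)*(s + 6)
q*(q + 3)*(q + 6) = q^3 + 9*q^2 + 18*q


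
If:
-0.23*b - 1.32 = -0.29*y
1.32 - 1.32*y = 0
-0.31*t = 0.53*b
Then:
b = -4.48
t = 7.66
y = 1.00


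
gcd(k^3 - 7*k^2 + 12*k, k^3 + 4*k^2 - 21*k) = k^2 - 3*k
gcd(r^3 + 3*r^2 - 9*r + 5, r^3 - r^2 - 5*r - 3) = 1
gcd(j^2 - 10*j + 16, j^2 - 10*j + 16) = j^2 - 10*j + 16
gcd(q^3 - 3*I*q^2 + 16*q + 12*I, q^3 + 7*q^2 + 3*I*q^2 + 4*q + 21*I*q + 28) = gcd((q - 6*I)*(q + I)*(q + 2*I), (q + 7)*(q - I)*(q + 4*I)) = 1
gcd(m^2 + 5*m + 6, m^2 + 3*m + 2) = m + 2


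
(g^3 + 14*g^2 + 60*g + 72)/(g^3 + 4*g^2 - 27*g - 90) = (g^2 + 8*g + 12)/(g^2 - 2*g - 15)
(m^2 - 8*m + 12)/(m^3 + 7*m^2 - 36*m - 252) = (m - 2)/(m^2 + 13*m + 42)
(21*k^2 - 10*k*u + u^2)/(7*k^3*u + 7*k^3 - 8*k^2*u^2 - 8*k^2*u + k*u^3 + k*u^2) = (-3*k + u)/(k*(-k*u - k + u^2 + u))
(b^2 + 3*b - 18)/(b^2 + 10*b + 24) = (b - 3)/(b + 4)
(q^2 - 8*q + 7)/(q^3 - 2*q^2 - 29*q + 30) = (q - 7)/(q^2 - q - 30)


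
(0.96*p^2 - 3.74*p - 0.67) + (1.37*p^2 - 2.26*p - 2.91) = 2.33*p^2 - 6.0*p - 3.58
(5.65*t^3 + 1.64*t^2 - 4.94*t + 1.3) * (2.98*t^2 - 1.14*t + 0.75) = 16.837*t^5 - 1.5538*t^4 - 12.3533*t^3 + 10.7356*t^2 - 5.187*t + 0.975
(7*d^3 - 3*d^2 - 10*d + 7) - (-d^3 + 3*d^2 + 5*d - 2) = 8*d^3 - 6*d^2 - 15*d + 9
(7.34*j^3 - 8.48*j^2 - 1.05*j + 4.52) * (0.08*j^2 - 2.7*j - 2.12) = 0.5872*j^5 - 20.4964*j^4 + 7.2512*j^3 + 21.1742*j^2 - 9.978*j - 9.5824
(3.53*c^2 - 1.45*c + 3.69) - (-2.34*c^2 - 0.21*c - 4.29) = 5.87*c^2 - 1.24*c + 7.98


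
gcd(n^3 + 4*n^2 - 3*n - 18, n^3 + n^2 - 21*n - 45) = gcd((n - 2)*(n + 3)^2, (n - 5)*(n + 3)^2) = n^2 + 6*n + 9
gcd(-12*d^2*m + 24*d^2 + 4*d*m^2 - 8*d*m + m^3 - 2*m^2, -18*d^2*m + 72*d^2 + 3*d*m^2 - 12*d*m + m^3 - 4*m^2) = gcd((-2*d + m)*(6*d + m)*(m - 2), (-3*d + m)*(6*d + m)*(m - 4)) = 6*d + m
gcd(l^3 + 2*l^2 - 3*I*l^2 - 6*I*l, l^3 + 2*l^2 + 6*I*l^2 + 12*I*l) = l^2 + 2*l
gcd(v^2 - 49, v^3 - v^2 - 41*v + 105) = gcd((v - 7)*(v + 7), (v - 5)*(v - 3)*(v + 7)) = v + 7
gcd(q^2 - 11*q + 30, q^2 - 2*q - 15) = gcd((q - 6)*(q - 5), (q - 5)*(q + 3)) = q - 5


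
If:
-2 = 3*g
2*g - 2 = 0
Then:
No Solution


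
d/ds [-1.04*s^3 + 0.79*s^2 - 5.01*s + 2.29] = -3.12*s^2 + 1.58*s - 5.01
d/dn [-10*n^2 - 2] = -20*n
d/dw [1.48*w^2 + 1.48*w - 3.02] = 2.96*w + 1.48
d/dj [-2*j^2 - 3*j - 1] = -4*j - 3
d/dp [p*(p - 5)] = 2*p - 5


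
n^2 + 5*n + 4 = (n + 1)*(n + 4)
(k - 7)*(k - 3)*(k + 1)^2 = k^4 - 8*k^3 + 2*k^2 + 32*k + 21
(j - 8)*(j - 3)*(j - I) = j^3 - 11*j^2 - I*j^2 + 24*j + 11*I*j - 24*I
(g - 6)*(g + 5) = g^2 - g - 30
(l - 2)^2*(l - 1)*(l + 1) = l^4 - 4*l^3 + 3*l^2 + 4*l - 4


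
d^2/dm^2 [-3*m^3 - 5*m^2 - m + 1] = -18*m - 10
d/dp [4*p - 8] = 4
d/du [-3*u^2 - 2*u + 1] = -6*u - 2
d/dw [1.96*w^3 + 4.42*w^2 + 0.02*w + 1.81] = 5.88*w^2 + 8.84*w + 0.02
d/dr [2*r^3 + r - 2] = 6*r^2 + 1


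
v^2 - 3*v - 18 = (v - 6)*(v + 3)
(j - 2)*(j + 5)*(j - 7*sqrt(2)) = j^3 - 7*sqrt(2)*j^2 + 3*j^2 - 21*sqrt(2)*j - 10*j + 70*sqrt(2)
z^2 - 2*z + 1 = (z - 1)^2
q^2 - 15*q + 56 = (q - 8)*(q - 7)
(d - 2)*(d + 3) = d^2 + d - 6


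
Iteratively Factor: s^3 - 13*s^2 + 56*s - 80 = (s - 5)*(s^2 - 8*s + 16) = (s - 5)*(s - 4)*(s - 4)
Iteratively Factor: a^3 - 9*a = (a - 3)*(a^2 + 3*a) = a*(a - 3)*(a + 3)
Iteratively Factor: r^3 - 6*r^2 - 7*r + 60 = (r + 3)*(r^2 - 9*r + 20) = (r - 5)*(r + 3)*(r - 4)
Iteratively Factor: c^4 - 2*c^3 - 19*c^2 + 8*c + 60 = (c - 5)*(c^3 + 3*c^2 - 4*c - 12) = (c - 5)*(c - 2)*(c^2 + 5*c + 6) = (c - 5)*(c - 2)*(c + 3)*(c + 2)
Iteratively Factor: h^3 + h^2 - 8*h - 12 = (h + 2)*(h^2 - h - 6) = (h + 2)^2*(h - 3)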